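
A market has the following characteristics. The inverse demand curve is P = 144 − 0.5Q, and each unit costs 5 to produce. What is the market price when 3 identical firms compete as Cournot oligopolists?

P = 39.75

Cournot with 3 identical firms: the symmetric best-response condition is 144 − 2q = 5. Each firm produces q = 69.5, total output Q = 208.5, price P = 39.75.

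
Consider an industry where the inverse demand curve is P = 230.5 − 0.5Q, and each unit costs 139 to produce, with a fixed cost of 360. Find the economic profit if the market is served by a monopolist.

Profit = 3826.125

The monopolist equates marginal revenue to marginal cost: 230.5 − Q = 139, so Q = 91.5. From demand, P = 184.75.
Profit = (184.75 − 139)·91.5 − 360 = 3826.125.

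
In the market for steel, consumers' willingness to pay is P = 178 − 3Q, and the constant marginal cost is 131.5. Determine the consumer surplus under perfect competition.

Under competition P = MC = 131.5, so Q = (178 − 131.5)/3 = 15.5.
CS = ½·(178 − 131.5)·15.5 = 360.375.

CS = 360.375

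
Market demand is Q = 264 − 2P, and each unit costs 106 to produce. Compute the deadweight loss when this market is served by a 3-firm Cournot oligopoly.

DWL = 42.25

Inverting demand: P = 132 − 0.5Q.
Under competition P = MC = 106, so Q = (132 − 106)/0.5 = 52.
Cournot with 3 identical firms: the symmetric best-response condition is 132 − 2q = 106. Each firm produces q = 13, total output Q = 39, price P = 112.5.
DWL is the triangle between Q = 39 and Q = 52: ½·(52 − 39)·(112.5 − 106) = 42.25.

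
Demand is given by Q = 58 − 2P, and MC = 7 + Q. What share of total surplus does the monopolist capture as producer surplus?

Inverting demand: P = 29 − 0.5Q.
Monopoly sets MR = MC: 29 − Q = 7 + Q ⇒ Q = 11, P = 29 − 0.5·11 = 23.5.
CS = ½·(29 − 23.5)·11 = 30.25.
PS = P·Q − VC(Q) = 23.5·11 − (7·11 + ½·1·11²) = 121.
Share captured = PS/TS = 121/151.25 = 0.8.

PS/TS = 0.8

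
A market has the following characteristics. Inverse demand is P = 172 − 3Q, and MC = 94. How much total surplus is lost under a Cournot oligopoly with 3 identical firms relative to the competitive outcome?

Competitive firms price at marginal cost: P = 94, giving Q = 26.
With 3 symmetric Cournot firms, each firm's FOC gives 172 − 12q = 94, so q = 6.5, Q = 3·6.5 = 19.5, and P = 113.5.
DWL is the triangle between Q = 19.5 and Q = 26: ½·(26 − 19.5)·(113.5 − 94) = 63.375.

DWL = 63.375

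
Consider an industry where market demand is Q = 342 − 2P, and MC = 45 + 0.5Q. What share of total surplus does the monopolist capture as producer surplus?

Inverting demand: P = 171 − 0.5Q.
The monopolist equates marginal revenue to marginal cost: 171 − Q = 45 + 0.5Q, so Q = 84. From demand, P = 129.
CS = ½·(171 − 129)·84 = 1764.
PS = P·Q − VC(Q) = 129·84 − (45·84 + ½·0.5·84²) = 5292.
Share captured = PS/TS = 5292/7056 = 0.75.

PS/TS = 0.75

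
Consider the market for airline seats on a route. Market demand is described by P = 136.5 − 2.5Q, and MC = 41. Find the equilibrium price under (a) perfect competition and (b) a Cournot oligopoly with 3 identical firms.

Perfect competition: P = MC = 41, so 136.5 − 2.5Q = 41 and Q = 38.2.
In a 3-firm Cournot equilibrium, symmetry and the first-order condition give q = (136.5 − 41)/(10) = 9.55. So Q = 28.65 and P = 64.875.

Competition: P = 41; Cournot: P = 64.875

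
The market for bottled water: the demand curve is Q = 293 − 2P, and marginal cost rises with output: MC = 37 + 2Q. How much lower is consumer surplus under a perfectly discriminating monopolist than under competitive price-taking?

Inverting demand: P = 146.5 − 0.5Q.
Under competition P = MC: 146.5 − 0.5Q = 37 + 2Q ⇒ Q = 43.8, P = 124.6.
CS = ½·(146.5 − 124.6)·43.8 = 479.61.
Under first-degree price discrimination the firm charges each unit its demand price and produces up to where P = MC, i.e. Q = 43.8. Consumer surplus is zero; producer surplus equals total surplus.
CS = 0.
Change in consumer surplus: 0 − 479.61 = −479.61.

CS falls by 479.61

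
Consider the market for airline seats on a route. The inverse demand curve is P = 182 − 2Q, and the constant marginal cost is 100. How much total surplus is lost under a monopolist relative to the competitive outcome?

Under competition P = MC = 100, so Q = (182 − 100)/2 = 41.
The monopolist equates marginal revenue to marginal cost: 182 − 4Q = 100, so Q = 20.5. From demand, P = 141.
DWL is the triangle between Q = 20.5 and Q = 41: ½·(41 − 20.5)·(141 − 100) = 420.25.

DWL = 420.25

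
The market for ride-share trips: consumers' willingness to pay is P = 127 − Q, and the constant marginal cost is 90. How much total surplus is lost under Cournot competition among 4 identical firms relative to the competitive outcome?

Under competition P = MC = 90, so Q = (127 − 90)/1 = 37.
Cournot with 4 identical firms: the symmetric best-response condition is 127 − 5q = 90. Each firm produces q = 7.4, total output Q = 29.6, price P = 97.4.
DWL is the triangle between Q = 29.6 and Q = 37: ½·(37 − 29.6)·(97.4 − 90) = 27.38.

DWL = 27.38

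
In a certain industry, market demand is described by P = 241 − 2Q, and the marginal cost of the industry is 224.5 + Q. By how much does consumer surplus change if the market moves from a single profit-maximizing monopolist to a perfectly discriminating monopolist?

Consumer surplus falls by 10.89

A monopolist chooses Q where MR = MC. MR = 241 − 4Q; setting this equal to 224.5 + Q gives Q = 3.3 and P = 234.4.
CS = ½·(241 − 234.4)·3.3 = 10.89.
A perfectly discriminating monopolist sells every unit with P(Q) ≥ MC(Q), so output equals the competitive quantity Q = 5.5. Each buyer pays their reservation price, so CS = 0 and the firm captures all surplus.
CS = 0.
Change in consumer surplus: 0 − 10.89 = −10.89.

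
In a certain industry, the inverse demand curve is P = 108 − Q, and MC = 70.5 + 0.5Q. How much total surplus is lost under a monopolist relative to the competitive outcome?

DWL = 75

Under competition P = MC: 108 − Q = 70.5 + 0.5Q ⇒ Q = 25, P = 83.
The monopolist equates marginal revenue to marginal cost: 108 − 2Q = 70.5 + 0.5Q, so Q = 15. From demand, P = 93.
CS = ½·(108 − 83)·25 = 312.5; PS = (83·25 − 70.5·25 − ½·0.5·25²) = 156.25; TS = 468.75.
CS = ½·(108 − 93)·15 = 112.5; PS = (93·15 − 70.5·15 − ½·0.5·15²) = 281.25; TS = 393.75.
DWL = 468.75 − 393.75 = 75.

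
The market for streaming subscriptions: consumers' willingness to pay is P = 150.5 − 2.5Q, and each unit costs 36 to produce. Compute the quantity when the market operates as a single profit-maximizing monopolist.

Q = 22.9

The monopolist equates marginal revenue to marginal cost: 150.5 − 5Q = 36, so Q = 22.9. From demand, P = 93.25.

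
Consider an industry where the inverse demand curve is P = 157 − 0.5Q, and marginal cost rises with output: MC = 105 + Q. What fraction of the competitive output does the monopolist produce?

Q_m/Q_c = 0.75

The monopolist equates marginal revenue to marginal cost: 157 − Q = 105 + Q, so Q = 26. From demand, P = 144.
Competitive equilibrium sets price equal to marginal cost: 157 − 0.5Q = 105 + Q, so Q = 104/3 and P = 419/3.
Ratio Q_m/Q_c = 26/(104/3) = 0.75.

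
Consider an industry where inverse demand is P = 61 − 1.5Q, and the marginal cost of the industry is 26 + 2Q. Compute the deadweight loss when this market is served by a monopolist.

DWL = 15.75

Competitive equilibrium sets price equal to marginal cost: 61 − 1.5Q = 26 + 2Q, so Q = 10 and P = 46.
The monopolist equates marginal revenue to marginal cost: 61 − 3Q = 26 + 2Q, so Q = 7. From demand, P = 50.5.
CS = ½·(61 − 46)·10 = 75; PS = (46·10 − 26·10 − ½·2·10²) = 100; TS = 175.
CS = ½·(61 − 50.5)·7 = 36.75; PS = (50.5·7 − 26·7 − ½·2·7²) = 122.5; TS = 159.25.
DWL = 175 − 159.25 = 15.75.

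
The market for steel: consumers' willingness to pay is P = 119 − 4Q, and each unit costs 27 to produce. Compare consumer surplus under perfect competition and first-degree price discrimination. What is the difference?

CS falls by 1058

Competitive firms price at marginal cost: P = 27, giving Q = 23.
CS = ½·(119 − 27)·23 = 1058.
With perfect price discrimination, output is the efficient level Q = 23 (where demand meets MC), but every buyer pays their willingness to pay: CS = 0 and PS = total surplus.
CS = 0.
Change in consumer surplus: 0 − 1058 = −1058.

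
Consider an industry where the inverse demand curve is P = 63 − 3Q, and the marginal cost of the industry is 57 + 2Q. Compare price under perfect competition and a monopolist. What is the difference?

P rises by 1.35

Competitive equilibrium sets price equal to marginal cost: 63 − 3Q = 57 + 2Q, so Q = 1.2 and P = 59.4.
The monopolist equates marginal revenue to marginal cost: 63 − 6Q = 57 + 2Q, so Q = 0.75. From demand, P = 60.75.
Change in price: 60.75 − 59.4 = 1.35.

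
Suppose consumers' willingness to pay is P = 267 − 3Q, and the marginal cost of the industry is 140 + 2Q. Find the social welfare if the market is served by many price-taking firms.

Competitive equilibrium sets price equal to marginal cost: 267 − 3Q = 140 + 2Q, so Q = 25.4 and P = 190.8.
CS = ½·(267 − 190.8)·25.4 = 967.74; PS = (190.8·25.4 − 140·25.4 − ½·2·25.4²) = 645.16; TS = 1612.9.

TS = 1612.9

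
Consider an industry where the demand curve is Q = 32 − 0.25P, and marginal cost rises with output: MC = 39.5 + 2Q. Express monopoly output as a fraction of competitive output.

Inverting demand: P = 128 − 4Q.
Monopoly sets MR = MC: 128 − 8Q = 39.5 + 2Q ⇒ Q = 8.85, P = 128 − 4·8.85 = 92.6.
Competitive equilibrium sets price equal to marginal cost: 128 − 4Q = 39.5 + 2Q, so Q = 14.75 and P = 69.
Ratio Q_m/Q_c = 8.85/14.75 = 0.6.

Q_m/Q_c = 0.6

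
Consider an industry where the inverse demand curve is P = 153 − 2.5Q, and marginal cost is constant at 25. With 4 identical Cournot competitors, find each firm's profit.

π_i = 262.144

With 4 symmetric Cournot firms, each firm's FOC gives 153 − 12.5q = 25, so q = 10.24, Q = 4·10.24 = 40.96, and P = 50.6.
Each firm's profit = (50.6 − 25)·10.24 = 262.144.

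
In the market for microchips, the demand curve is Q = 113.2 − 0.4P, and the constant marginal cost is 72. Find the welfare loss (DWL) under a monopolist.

Inverting demand: P = 283 − 2.5Q.
Competitive firms price at marginal cost: P = 72, giving Q = 84.4.
Monopoly sets MR = MC: 283 − 5Q = 72 ⇒ Q = 42.2, P = 283 − 2.5·42.2 = 177.5.
DWL is the triangle between Q = 42.2 and Q = 84.4: ½·(84.4 − 42.2)·(177.5 − 72) = 2226.05.

DWL = 2226.05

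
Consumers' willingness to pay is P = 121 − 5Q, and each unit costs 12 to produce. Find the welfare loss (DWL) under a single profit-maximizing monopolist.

DWL = 297.025

Competitive firms price at marginal cost: P = 12, giving Q = 21.8.
The monopolist equates marginal revenue to marginal cost: 121 − 10Q = 12, so Q = 10.9. From demand, P = 66.5.
DWL is the triangle between Q = 10.9 and Q = 21.8: ½·(21.8 − 10.9)·(66.5 − 12) = 297.025.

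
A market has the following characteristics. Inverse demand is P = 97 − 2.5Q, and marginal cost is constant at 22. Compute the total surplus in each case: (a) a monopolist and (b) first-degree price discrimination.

Monopoly: TS = 843.75; Perfect PD: TS = 1125

The monopolist equates marginal revenue to marginal cost: 97 − 5Q = 22, so Q = 15. From demand, P = 59.5.
CS = ½·(97 − 59.5)·15 = 281.25; PS = (59.5 − 22)·15 = 562.5; TS = 843.75.
With perfect price discrimination, output is the efficient level Q = 30 (where demand meets MC), but every buyer pays their willingness to pay: CS = 0 and PS = total surplus.
TS = 1125 (equal to competitive TS).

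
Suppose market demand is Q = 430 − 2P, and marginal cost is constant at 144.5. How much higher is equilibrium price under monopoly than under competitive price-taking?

Inverting demand: P = 215 − 0.5Q.
Under competition P = MC = 144.5, so Q = (215 − 144.5)/0.5 = 141.
Monopoly sets MR = MC: 215 − Q = 144.5 ⇒ Q = 70.5, P = 215 − 0.5·70.5 = 179.75.
Change in equilibrium price: 179.75 − 144.5 = 35.25.

Equilibrium price rises by 35.25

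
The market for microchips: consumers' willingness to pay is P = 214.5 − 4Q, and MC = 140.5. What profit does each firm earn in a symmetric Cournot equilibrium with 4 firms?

Cournot with 4 identical firms: the symmetric best-response condition is 214.5 − 20q = 140.5. Each firm produces q = 3.7, total output Q = 14.8, price P = 155.3.
Each firm's profit = (155.3 − 140.5)·3.7 = 54.76.

π_i = 54.76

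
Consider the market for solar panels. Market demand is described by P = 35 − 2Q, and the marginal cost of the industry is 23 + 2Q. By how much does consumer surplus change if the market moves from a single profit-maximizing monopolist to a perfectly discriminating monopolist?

CS falls by 4

Monopoly sets MR = MC: 35 − 4Q = 23 + 2Q ⇒ Q = 2, P = 35 − 2·2 = 31.
CS = ½·(35 − 31)·2 = 4.
With perfect price discrimination, output is the efficient level Q = 3 (where demand meets MC), but every buyer pays their willingness to pay: CS = 0 and PS = total surplus.
CS = 0.
Change in consumer surplus: 0 − 4 = −4.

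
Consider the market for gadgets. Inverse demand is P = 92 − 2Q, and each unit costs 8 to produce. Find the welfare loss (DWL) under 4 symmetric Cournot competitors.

Perfect competition: P = MC = 8, so 92 − 2Q = 8 and Q = 42.
In a 4-firm Cournot equilibrium, symmetry and the first-order condition give q = (92 − 8)/(10) = 8.4. So Q = 33.6 and P = 24.8.
DWL is the triangle between Q = 33.6 and Q = 42: ½·(42 − 33.6)·(24.8 − 8) = 70.56.

DWL = 70.56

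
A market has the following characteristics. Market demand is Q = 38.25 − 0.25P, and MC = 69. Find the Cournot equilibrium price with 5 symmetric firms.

P = 83

Inverting demand: P = 153 − 4Q.
In a 5-firm Cournot equilibrium, symmetry and the first-order condition give q = (153 − 69)/(24) = 3.5. So Q = 17.5 and P = 83.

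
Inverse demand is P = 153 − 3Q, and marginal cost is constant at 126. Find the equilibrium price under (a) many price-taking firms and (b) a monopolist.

Competition: P = 126; Monopoly: P = 139.5

Under competition P = MC = 126, so Q = (153 − 126)/3 = 9.
A monopolist chooses Q where MR = MC. MR = 153 − 6Q; setting this equal to 126 gives Q = 4.5 and P = 139.5.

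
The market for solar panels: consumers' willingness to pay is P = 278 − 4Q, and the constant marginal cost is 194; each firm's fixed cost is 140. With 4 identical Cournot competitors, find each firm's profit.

Cournot with 4 identical firms: the symmetric best-response condition is 278 − 20q = 194. Each firm produces q = 4.2, total output Q = 16.8, price P = 210.8.
Each firm's profit = (210.8 − 194)·4.2 − 140 = −69.44.

π_i = −69.44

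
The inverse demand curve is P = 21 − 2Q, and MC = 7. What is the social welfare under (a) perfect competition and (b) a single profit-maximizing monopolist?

Competition: TS = 49; Monopoly: TS = 36.75

Under competition P = MC = 7, so Q = (21 − 7)/2 = 7.
CS = ½·(21 − 7)·7 = 49; PS = (7 − 7)·7 = 0; TS = 49.
The monopolist equates marginal revenue to marginal cost: 21 − 4Q = 7, so Q = 3.5. From demand, P = 14.
CS = ½·(21 − 14)·3.5 = 12.25; PS = (14 − 7)·3.5 = 24.5; TS = 36.75.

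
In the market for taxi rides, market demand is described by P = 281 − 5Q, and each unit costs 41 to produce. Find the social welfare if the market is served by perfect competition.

Competitive firms price at marginal cost: P = 41, giving Q = 48.
CS = ½·(281 − 41)·48 = 5760; PS = (41 − 41)·48 = 0; TS = 5760.

TS = 5760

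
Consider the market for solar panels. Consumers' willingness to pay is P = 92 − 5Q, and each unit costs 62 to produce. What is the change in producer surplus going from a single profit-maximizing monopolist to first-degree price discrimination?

PS rises by 45

A monopolist chooses Q where MR = MC. MR = 92 − 10Q; setting this equal to 62 gives Q = 3 and P = 77.
PS = (77 − 62)·3 = 45.
With perfect price discrimination, output is the efficient level Q = 6 (where demand meets MC), but every buyer pays their willingness to pay: CS = 0 and PS = total surplus.
PS = ½·(92 − 62)·6 = 90.
Change in producer surplus: 90 − 45 = 45.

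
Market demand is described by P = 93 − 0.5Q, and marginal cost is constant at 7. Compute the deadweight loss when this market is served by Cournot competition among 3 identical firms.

Perfect competition: P = MC = 7, so 93 − 0.5Q = 7 and Q = 172.
With 3 symmetric Cournot firms, each firm's FOC gives 93 − 2q = 7, so q = 43, Q = 3·43 = 129, and P = 28.5.
DWL is the triangle between Q = 129 and Q = 172: ½·(172 − 129)·(28.5 − 7) = 462.25.

DWL = 462.25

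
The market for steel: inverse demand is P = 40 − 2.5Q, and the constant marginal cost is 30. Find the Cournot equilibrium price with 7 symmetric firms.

Cournot with 7 identical firms: the symmetric best-response condition is 40 − 20q = 30. Each firm produces q = 0.5, total output Q = 3.5, price P = 31.25.

P = 31.25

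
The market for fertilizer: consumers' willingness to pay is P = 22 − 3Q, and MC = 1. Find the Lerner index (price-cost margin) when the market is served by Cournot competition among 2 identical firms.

With 2 symmetric Cournot firms, each firm's FOC gives 22 − 9q = 1, so q = 7/3, Q = 2·7/3 = 14/3, and P = 8.
Lerner index = (P − MC)/P = (8 − 1)/8 = 0.875.

Lerner index = 0.875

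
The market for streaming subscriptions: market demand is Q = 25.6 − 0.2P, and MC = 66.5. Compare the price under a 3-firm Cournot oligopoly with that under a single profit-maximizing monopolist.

Inverting demand: P = 128 − 5Q.
Cournot with 3 identical firms: the symmetric best-response condition is 128 − 20q = 66.5. Each firm produces q = 3.075, total output Q = 9.225, price P = 81.875.
The monopolist equates marginal revenue to marginal cost: 128 − 10Q = 66.5, so Q = 6.15. From demand, P = 97.25.

Cournot: P = 81.875; Monopoly: P = 97.25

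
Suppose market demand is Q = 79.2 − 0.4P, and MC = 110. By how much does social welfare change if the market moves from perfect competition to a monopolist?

Social welfare falls by 387.2

Inverting demand: P = 198 − 2.5Q.
Competitive firms price at marginal cost: P = 110, giving Q = 35.2.
CS = ½·(198 − 110)·35.2 = 1548.8; PS = (110 − 110)·35.2 = 0; TS = 1548.8.
A monopolist chooses Q where MR = MC. MR = 198 − 5Q; setting this equal to 110 gives Q = 17.6 and P = 154.
CS = ½·(198 − 154)·17.6 = 387.2; PS = (154 − 110)·17.6 = 774.4; TS = 1161.6.
Change in social welfare: 1161.6 − 1548.8 = −387.2.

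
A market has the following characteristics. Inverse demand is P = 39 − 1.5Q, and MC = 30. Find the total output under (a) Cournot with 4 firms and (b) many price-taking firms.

With 4 symmetric Cournot firms, each firm's FOC gives 39 − 7.5q = 30, so q = 1.2, Q = 4·1.2 = 4.8, and P = 31.8.
Competitive firms price at marginal cost: P = 30, giving Q = 6.

Cournot: Q = 4.8; Competition: Q = 6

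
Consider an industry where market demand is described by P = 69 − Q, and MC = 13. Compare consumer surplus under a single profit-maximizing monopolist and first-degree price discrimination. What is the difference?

CS falls by 392

A monopolist chooses Q where MR = MC. MR = 69 − 2Q; setting this equal to 13 gives Q = 28 and P = 41.
CS = ½·(69 − 41)·28 = 392.
A perfectly discriminating monopolist sells every unit with P(Q) ≥ MC(Q), so output equals the competitive quantity Q = 56. Each buyer pays their reservation price, so CS = 0 and the firm captures all surplus.
CS = 0.
Change in consumer surplus: 0 − 392 = −392.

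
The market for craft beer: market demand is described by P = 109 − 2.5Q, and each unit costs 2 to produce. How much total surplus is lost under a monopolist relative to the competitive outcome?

Perfect competition: P = MC = 2, so 109 − 2.5Q = 2 and Q = 42.8.
Monopoly sets MR = MC: 109 − 5Q = 2 ⇒ Q = 21.4, P = 109 − 2.5·21.4 = 55.5.
DWL is the triangle between Q = 21.4 and Q = 42.8: ½·(42.8 − 21.4)·(55.5 − 2) = 572.45.

DWL = 572.45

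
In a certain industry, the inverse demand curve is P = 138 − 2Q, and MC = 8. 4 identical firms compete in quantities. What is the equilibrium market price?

P = 34

Cournot with 4 identical firms: the symmetric best-response condition is 138 − 10q = 8. Each firm produces q = 13, total output Q = 52, price P = 34.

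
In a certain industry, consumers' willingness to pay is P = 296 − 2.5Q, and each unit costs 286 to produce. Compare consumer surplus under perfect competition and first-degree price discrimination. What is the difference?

CS falls by 20

Under competition P = MC = 286, so Q = (296 − 286)/2.5 = 4.
CS = ½·(296 − 286)·4 = 20.
Under first-degree price discrimination the firm charges each unit its demand price and produces up to where P = MC, i.e. Q = 4. Consumer surplus is zero; producer surplus equals total surplus.
CS = 0.
Change in consumer surplus: 0 − 20 = −20.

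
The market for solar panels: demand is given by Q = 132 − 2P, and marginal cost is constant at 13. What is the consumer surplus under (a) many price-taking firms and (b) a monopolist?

Competition: CS = 2809; Monopoly: CS = 702.25

Inverting demand: P = 66 − 0.5Q.
Perfect competition: P = MC = 13, so 66 − 0.5Q = 13 and Q = 106.
CS = ½·(66 − 13)·106 = 2809.
Monopoly sets MR = MC: 66 − Q = 13 ⇒ Q = 53, P = 66 − 0.5·53 = 39.5.
CS = ½·(66 − 39.5)·53 = 702.25.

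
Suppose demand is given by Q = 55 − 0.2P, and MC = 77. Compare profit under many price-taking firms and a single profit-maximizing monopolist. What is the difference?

π rises by 1960.2

Inverting demand: P = 275 − 5Q.
Under competition P = MC = 77, so Q = (275 − 77)/5 = 39.6.
Profit = (77 − 77)·39.6 = 0.
The monopolist equates marginal revenue to marginal cost: 275 − 10Q = 77, so Q = 19.8. From demand, P = 176.
Profit = (176 − 77)·19.8 = 1960.2.
Change in profit: 1960.2 − 0 = 1960.2.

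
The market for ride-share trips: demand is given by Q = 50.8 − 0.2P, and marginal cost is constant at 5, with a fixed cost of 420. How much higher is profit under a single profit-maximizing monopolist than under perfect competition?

Inverting demand: P = 254 − 5Q.
Competitive firms price at marginal cost: P = 5, giving Q = 49.8.
Profit = (5 − 5)·49.8 − 420 = −420.
The monopolist equates marginal revenue to marginal cost: 254 − 10Q = 5, so Q = 24.9. From demand, P = 129.5.
Profit = (129.5 − 5)·24.9 − 420 = 2680.05.
Change in profit: 2680.05 − −420 = 3100.05.

π rises by 3100.05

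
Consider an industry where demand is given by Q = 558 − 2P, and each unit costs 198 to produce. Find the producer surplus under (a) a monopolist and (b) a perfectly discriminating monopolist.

Monopoly: PS = 3280.5; Perfect PD: PS = 6561

Inverting demand: P = 279 − 0.5Q.
A monopolist chooses Q where MR = MC. MR = 279 − Q; setting this equal to 198 gives Q = 81 and P = 238.5.
PS = (238.5 − 198)·81 = 3280.5.
A perfectly discriminating monopolist sells every unit with P(Q) ≥ MC(Q), so output equals the competitive quantity Q = 162. Each buyer pays their reservation price, so CS = 0 and the firm captures all surplus.
PS = ½·(279 − 198)·162 = 6561.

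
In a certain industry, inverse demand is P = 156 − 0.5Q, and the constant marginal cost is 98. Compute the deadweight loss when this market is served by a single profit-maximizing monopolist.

Perfect competition: P = MC = 98, so 156 − 0.5Q = 98 and Q = 116.
Monopoly sets MR = MC: 156 − Q = 98 ⇒ Q = 58, P = 156 − 0.5·58 = 127.
DWL is the triangle between Q = 58 and Q = 116: ½·(116 − 58)·(127 − 98) = 841.

DWL = 841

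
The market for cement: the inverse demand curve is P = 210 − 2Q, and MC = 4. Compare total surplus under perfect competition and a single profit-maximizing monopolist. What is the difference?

Perfect competition: P = MC = 4, so 210 − 2Q = 4 and Q = 103.
CS = ½·(210 − 4)·103 = 10609; PS = (4 − 4)·103 = 0; TS = 10609.
A monopolist chooses Q where MR = MC. MR = 210 − 4Q; setting this equal to 4 gives Q = 51.5 and P = 107.
CS = ½·(210 − 107)·51.5 = 2652.25; PS = (107 − 4)·51.5 = 5304.5; TS = 7956.75.
Change in total surplus: 7956.75 − 10609 = −2652.25.

TS falls by 2652.25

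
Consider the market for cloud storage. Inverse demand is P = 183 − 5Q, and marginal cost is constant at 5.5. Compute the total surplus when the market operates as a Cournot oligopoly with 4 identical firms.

Cournot with 4 identical firms: the symmetric best-response condition is 183 − 25q = 5.5. Each firm produces q = 7.1, total output Q = 28.4, price P = 41.
CS = ½·(183 − 41)·28.4 = 2016.4; PS = (41 − 5.5)·28.4 = 1008.2; TS = 3024.6.

TS = 3024.6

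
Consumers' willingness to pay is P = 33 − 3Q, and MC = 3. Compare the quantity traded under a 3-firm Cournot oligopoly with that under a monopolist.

In a 3-firm Cournot equilibrium, symmetry and the first-order condition give q = (33 − 3)/(12) = 2.5. So Q = 7.5 and P = 10.5.
A monopolist chooses Q where MR = MC. MR = 33 − 6Q; setting this equal to 3 gives Q = 5 and P = 18.

Cournot: Q = 7.5; Monopoly: Q = 5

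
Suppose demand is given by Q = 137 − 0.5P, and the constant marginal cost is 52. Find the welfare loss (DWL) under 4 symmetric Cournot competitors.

DWL = 492.84

Inverting demand: P = 274 − 2Q.
Perfect competition: P = MC = 52, so 274 − 2Q = 52 and Q = 111.
In a 4-firm Cournot equilibrium, symmetry and the first-order condition give q = (274 − 52)/(10) = 22.2. So Q = 88.8 and P = 96.4.
DWL is the triangle between Q = 88.8 and Q = 111: ½·(111 − 88.8)·(96.4 − 52) = 492.84.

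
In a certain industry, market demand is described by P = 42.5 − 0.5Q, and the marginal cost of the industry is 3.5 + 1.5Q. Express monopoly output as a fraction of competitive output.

The monopolist equates marginal revenue to marginal cost: 42.5 − Q = 3.5 + 1.5Q, so Q = 15.6. From demand, P = 34.7.
Under competition P = MC: 42.5 − 0.5Q = 3.5 + 1.5Q ⇒ Q = 19.5, P = 32.75.
Ratio Q_m/Q_c = 15.6/19.5 = 0.8.

Q_m/Q_c = 0.8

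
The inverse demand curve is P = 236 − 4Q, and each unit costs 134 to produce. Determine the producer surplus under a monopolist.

PS = 650.25

A monopolist chooses Q where MR = MC. MR = 236 − 8Q; setting this equal to 134 gives Q = 12.75 and P = 185.
PS = (185 − 134)·12.75 = 650.25.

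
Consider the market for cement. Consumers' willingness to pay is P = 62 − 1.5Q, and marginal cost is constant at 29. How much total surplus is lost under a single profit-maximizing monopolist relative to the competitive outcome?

DWL = 90.75

Perfect competition: P = MC = 29, so 62 − 1.5Q = 29 and Q = 22.
A monopolist chooses Q where MR = MC. MR = 62 − 3Q; setting this equal to 29 gives Q = 11 and P = 45.5.
DWL is the triangle between Q = 11 and Q = 22: ½·(22 − 11)·(45.5 − 29) = 90.75.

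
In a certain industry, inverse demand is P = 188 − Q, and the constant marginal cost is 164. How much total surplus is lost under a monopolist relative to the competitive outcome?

Under competition P = MC = 164, so Q = (188 − 164)/1 = 24.
A monopolist chooses Q where MR = MC. MR = 188 − 2Q; setting this equal to 164 gives Q = 12 and P = 176.
DWL is the triangle between Q = 12 and Q = 24: ½·(24 − 12)·(176 − 164) = 72.

DWL = 72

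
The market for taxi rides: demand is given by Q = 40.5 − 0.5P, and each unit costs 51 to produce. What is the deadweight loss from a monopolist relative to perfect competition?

DWL = 56.25

Inverting demand: P = 81 − 2Q.
Competitive firms price at marginal cost: P = 51, giving Q = 15.
The monopolist equates marginal revenue to marginal cost: 81 − 4Q = 51, so Q = 7.5. From demand, P = 66.
DWL is the triangle between Q = 7.5 and Q = 15: ½·(15 − 7.5)·(66 − 51) = 56.25.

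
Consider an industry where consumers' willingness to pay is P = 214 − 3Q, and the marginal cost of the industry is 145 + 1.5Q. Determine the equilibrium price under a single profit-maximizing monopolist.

The monopolist equates marginal revenue to marginal cost: 214 − 6Q = 145 + 1.5Q, so Q = 9.2. From demand, P = 186.4.

P = 186.4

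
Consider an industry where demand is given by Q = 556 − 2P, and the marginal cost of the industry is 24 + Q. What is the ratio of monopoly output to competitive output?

Inverting demand: P = 278 − 0.5Q.
The monopolist equates marginal revenue to marginal cost: 278 − Q = 24 + Q, so Q = 127. From demand, P = 214.5.
Competitive equilibrium sets price equal to marginal cost: 278 − 0.5Q = 24 + Q, so Q = 508/3 and P = 580/3.
Ratio Q_m/Q_c = 127/(508/3) = 0.75.

Q_m/Q_c = 0.75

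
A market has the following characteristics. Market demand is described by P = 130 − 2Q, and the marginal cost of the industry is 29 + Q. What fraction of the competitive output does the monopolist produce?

Q_m/Q_c = 0.6

The monopolist equates marginal revenue to marginal cost: 130 − 4Q = 29 + Q, so Q = 20.2. From demand, P = 89.6.
Competitive equilibrium sets price equal to marginal cost: 130 − 2Q = 29 + Q, so Q = 101/3 and P = 188/3.
Ratio Q_m/Q_c = 20.2/(101/3) = 0.6.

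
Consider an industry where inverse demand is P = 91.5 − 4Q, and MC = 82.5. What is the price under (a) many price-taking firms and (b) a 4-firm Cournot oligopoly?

Competition: P = 82.5; Cournot: P = 84.3

Under competition P = MC = 82.5, so Q = (91.5 − 82.5)/4 = 2.25.
With 4 symmetric Cournot firms, each firm's FOC gives 91.5 − 20q = 82.5, so q = 0.45, Q = 4·0.45 = 1.8, and P = 84.3.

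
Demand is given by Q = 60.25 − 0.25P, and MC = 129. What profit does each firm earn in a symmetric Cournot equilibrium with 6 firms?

π_i = 64

Inverting demand: P = 241 − 4Q.
Cournot with 6 identical firms: the symmetric best-response condition is 241 − 28q = 129. Each firm produces q = 4, total output Q = 24, price P = 145.
Each firm's profit = (145 − 129)·4 = 64.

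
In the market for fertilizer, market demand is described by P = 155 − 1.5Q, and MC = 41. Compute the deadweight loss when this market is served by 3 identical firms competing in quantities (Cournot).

Competitive firms price at marginal cost: P = 41, giving Q = 76.
Cournot with 3 identical firms: the symmetric best-response condition is 155 − 6q = 41. Each firm produces q = 19, total output Q = 57, price P = 69.5.
DWL is the triangle between Q = 57 and Q = 76: ½·(76 − 57)·(69.5 − 41) = 270.75.

DWL = 270.75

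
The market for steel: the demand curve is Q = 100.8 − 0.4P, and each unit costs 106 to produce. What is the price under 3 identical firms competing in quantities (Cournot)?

Inverting demand: P = 252 − 2.5Q.
In a 3-firm Cournot equilibrium, symmetry and the first-order condition give q = (252 − 106)/(10) = 14.6. So Q = 43.8 and P = 142.5.

P = 142.5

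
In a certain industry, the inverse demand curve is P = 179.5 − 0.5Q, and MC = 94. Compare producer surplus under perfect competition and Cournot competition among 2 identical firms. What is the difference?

Competitive firms price at marginal cost: P = 94, giving Q = 171.
PS = (94 − 94)·171 = 0.
Cournot with 2 identical firms: the symmetric best-response condition is 179.5 − 1.5q = 94. Each firm produces q = 57, total output Q = 114, price P = 122.5.
PS = (122.5 − 94)·114 = 3249.
Change in producer surplus: 3249 − 0 = 3249.

PS rises by 3249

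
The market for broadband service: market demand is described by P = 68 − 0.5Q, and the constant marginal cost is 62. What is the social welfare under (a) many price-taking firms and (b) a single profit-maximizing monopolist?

Under competition P = MC = 62, so Q = (68 − 62)/0.5 = 12.
CS = ½·(68 − 62)·12 = 36; PS = (62 − 62)·12 = 0; TS = 36.
The monopolist equates marginal revenue to marginal cost: 68 − Q = 62, so Q = 6. From demand, P = 65.
CS = ½·(68 − 65)·6 = 9; PS = (65 − 62)·6 = 18; TS = 27.

Competition: TS = 36; Monopoly: TS = 27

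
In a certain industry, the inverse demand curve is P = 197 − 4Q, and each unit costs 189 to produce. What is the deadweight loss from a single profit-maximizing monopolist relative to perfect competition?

Competitive firms price at marginal cost: P = 189, giving Q = 2.
Monopoly sets MR = MC: 197 − 8Q = 189 ⇒ Q = 1, P = 197 − 4·1 = 193.
DWL is the triangle between Q = 1 and Q = 2: ½·(2 − 1)·(193 − 189) = 2.

DWL = 2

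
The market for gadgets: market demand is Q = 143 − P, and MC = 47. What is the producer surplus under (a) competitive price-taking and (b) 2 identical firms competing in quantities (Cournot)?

Inverting demand: P = 143 − Q.
Competitive firms price at marginal cost: P = 47, giving Q = 96.
PS = (47 − 47)·96 = 0.
With 2 symmetric Cournot firms, each firm's FOC gives 143 − 3q = 47, so q = 32, Q = 2·32 = 64, and P = 79.
PS = (79 − 47)·64 = 2048.

Competition: PS = 0; Cournot: PS = 2048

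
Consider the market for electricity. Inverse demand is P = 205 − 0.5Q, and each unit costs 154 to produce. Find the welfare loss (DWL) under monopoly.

Under competition P = MC = 154, so Q = (205 − 154)/0.5 = 102.
The monopolist equates marginal revenue to marginal cost: 205 − Q = 154, so Q = 51. From demand, P = 179.5.
DWL is the triangle between Q = 51 and Q = 102: ½·(102 − 51)·(179.5 − 154) = 650.25.

DWL = 650.25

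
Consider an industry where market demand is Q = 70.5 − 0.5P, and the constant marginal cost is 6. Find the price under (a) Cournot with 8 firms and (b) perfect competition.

Cournot: P = 21; Competition: P = 6

Inverting demand: P = 141 − 2Q.
Cournot with 8 identical firms: the symmetric best-response condition is 141 − 18q = 6. Each firm produces q = 7.5, total output Q = 60, price P = 21.
Competitive firms price at marginal cost: P = 6, giving Q = 67.5.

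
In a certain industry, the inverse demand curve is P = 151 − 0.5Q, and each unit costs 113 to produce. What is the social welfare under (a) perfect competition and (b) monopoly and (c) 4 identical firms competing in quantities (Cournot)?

Competition: TS = 1444; Monopoly: TS = 1083; Cournot: TS = 1386.24

Under competition P = MC = 113, so Q = (151 − 113)/0.5 = 76.
CS = ½·(151 − 113)·76 = 1444; PS = (113 − 113)·76 = 0; TS = 1444.
The monopolist equates marginal revenue to marginal cost: 151 − Q = 113, so Q = 38. From demand, P = 132.
CS = ½·(151 − 132)·38 = 361; PS = (132 − 113)·38 = 722; TS = 1083.
In a 4-firm Cournot equilibrium, symmetry and the first-order condition give q = (151 − 113)/(2.5) = 15.2. So Q = 60.8 and P = 120.6.
CS = ½·(151 − 120.6)·60.8 = 924.16; PS = (120.6 − 113)·60.8 = 462.08; TS = 1386.24.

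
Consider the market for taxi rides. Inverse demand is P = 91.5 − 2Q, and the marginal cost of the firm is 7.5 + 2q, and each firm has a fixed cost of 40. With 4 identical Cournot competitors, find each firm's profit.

With 4 symmetric Cournot firms, each firm's FOC gives 91.5 − 10q = 7.5 + 2q, so q = 7, Q = 4·7 = 28, and P = 35.5.
Each firm's profit = 35.5·7 − (7.5·7 + ½·2·7²) − 40 = 107.

π_i = 107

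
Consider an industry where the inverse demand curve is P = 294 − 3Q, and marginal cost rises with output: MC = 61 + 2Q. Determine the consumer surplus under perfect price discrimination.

CS = 0

Under first-degree price discrimination the firm charges each unit its demand price and produces up to where P = MC, i.e. Q = 46.6. Consumer surplus is zero; producer surplus equals total surplus.
CS = 0.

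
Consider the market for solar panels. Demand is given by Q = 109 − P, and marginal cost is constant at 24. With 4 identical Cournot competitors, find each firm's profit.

Inverting demand: P = 109 − Q.
In a 4-firm Cournot equilibrium, symmetry and the first-order condition give q = (109 − 24)/(5) = 17. So Q = 68 and P = 41.
Each firm's profit = (41 − 24)·17 = 289.

π_i = 289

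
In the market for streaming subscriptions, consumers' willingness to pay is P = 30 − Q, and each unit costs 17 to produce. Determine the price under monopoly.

Monopoly sets MR = MC: 30 − 2Q = 17 ⇒ Q = 6.5, P = 30 − 6.5 = 23.5.

P = 23.5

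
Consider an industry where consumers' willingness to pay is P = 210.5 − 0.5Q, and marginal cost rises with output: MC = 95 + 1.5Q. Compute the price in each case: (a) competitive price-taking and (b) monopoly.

Competition: P = 181.625; Monopoly: P = 187.4

Under competition P = MC: 210.5 − 0.5Q = 95 + 1.5Q ⇒ Q = 57.75, P = 181.625.
Monopoly sets MR = MC: 210.5 − Q = 95 + 1.5Q ⇒ Q = 46.2, P = 210.5 − 0.5·46.2 = 187.4.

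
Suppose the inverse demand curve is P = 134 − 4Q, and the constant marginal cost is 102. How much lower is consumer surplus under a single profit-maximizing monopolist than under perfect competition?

Consumer surplus falls by 96

Under competition P = MC = 102, so Q = (134 − 102)/4 = 8.
CS = ½·(134 − 102)·8 = 128.
Monopoly sets MR = MC: 134 − 8Q = 102 ⇒ Q = 4, P = 134 − 4·4 = 118.
CS = ½·(134 − 118)·4 = 32.
Change in consumer surplus: 32 − 128 = −96.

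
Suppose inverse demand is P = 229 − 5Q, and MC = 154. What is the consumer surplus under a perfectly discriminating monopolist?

Under first-degree price discrimination the firm charges each unit its demand price and produces up to where P = MC, i.e. Q = 15. Consumer surplus is zero; producer surplus equals total surplus.
CS = 0.

CS = 0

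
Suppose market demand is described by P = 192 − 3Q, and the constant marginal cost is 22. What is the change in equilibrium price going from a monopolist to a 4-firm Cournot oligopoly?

Equilibrium price falls by 51

A monopolist chooses Q where MR = MC. MR = 192 − 6Q; setting this equal to 22 gives Q = 85/3 and P = 107.
Cournot with 4 identical firms: the symmetric best-response condition is 192 − 15q = 22. Each firm produces q = 34/3, total output Q = 136/3, price P = 56.
Change in equilibrium price: 56 − 107 = −51.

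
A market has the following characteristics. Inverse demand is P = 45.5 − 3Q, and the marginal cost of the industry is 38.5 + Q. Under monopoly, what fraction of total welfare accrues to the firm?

The monopolist equates marginal revenue to marginal cost: 45.5 − 6Q = 38.5 + Q, so Q = 1. From demand, P = 42.5.
CS = ½·(45.5 − 42.5)·1 = 1.5.
PS = P·Q − VC(Q) = 42.5·1 − (38.5·1 + ½·1·1²) = 3.5.
Share captured = PS/TS = 3.5/5 = 0.7.

PS/TS = 0.7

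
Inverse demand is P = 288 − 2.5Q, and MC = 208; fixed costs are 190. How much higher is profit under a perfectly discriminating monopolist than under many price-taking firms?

π rises by 1280

Perfect competition: P = MC = 208, so 288 − 2.5Q = 208 and Q = 32.
Profit = (208 − 208)·32 − 190 = −190.
With perfect price discrimination, output is the efficient level Q = 32 (where demand meets MC), but every buyer pays their willingness to pay: CS = 0 and PS = total surplus.
PS equals the full surplus area, 1280. Profit = 1280 − 190 = 1090.
Change in profit: 1090 − −190 = 1280.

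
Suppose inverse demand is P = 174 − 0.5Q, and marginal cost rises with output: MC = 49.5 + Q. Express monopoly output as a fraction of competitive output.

Q_m/Q_c = 0.75

Monopoly sets MR = MC: 174 − Q = 49.5 + Q ⇒ Q = 62.25, P = 174 − 0.5·62.25 = 142.875.
Under competition P = MC: 174 − 0.5Q = 49.5 + Q ⇒ Q = 83, P = 132.5.
Ratio Q_m/Q_c = 62.25/83 = 0.75.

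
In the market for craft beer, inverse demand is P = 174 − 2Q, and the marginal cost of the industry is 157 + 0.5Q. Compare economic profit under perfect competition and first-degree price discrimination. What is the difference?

Competitive equilibrium sets price equal to marginal cost: 174 − 2Q = 157 + 0.5Q, so Q = 6.8 and P = 160.4.
Profit = 160.4·6.8 − (157·6.8 + ½·0.5·6.8²) = 11.56.
With perfect price discrimination, output is the efficient level Q = 6.8 (where demand meets MC), but every buyer pays their willingness to pay: CS = 0 and PS = total surplus.
PS equals the full surplus area, 57.8. Profit = 57.8 = 57.8.
Change in economic profit: 57.8 − 11.56 = 46.24.

Economic profit rises by 46.24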